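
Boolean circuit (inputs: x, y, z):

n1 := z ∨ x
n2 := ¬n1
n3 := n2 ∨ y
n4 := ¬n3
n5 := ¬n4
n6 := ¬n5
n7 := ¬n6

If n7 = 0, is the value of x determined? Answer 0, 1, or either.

Both values of x occur among assignments with n7 = 0:
  x=0: x=0, y=0, z=1
  x=1: x=1, y=0, z=0

either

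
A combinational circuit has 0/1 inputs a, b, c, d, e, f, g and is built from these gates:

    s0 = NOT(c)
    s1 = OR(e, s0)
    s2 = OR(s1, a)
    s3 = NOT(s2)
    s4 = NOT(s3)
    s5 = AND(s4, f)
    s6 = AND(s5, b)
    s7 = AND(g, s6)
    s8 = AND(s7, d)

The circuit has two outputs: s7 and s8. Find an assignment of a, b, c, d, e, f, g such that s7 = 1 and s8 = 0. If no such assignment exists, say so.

Check with a=1, b=1, c=0, d=0, e=1, f=1, g=1:
s0 = NOT(c) = NOT 0 = 1
s1 = OR(e, s0) = OR(1, 1) = 1
s2 = OR(s1, a) = OR(1, 1) = 1
s3 = NOT(s2) = NOT 1 = 0
s4 = NOT(s3) = NOT 0 = 1
s5 = AND(s4, f) = AND(1, 1) = 1
s6 = AND(s5, b) = AND(1, 1) = 1
s7 = AND(g, s6) = AND(1, 1) = 1
s8 = AND(s7, d) = AND(1, 0) = 0
So s7 = 1 and s8 = 0.

a=1, b=1, c=0, d=0, e=1, f=1, g=1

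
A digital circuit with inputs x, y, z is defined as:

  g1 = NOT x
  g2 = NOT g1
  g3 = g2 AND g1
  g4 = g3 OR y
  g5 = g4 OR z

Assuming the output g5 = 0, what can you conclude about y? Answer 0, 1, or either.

0

g5 = g4 OR z must be 0, so both g4 = 0 and z = 0.
g4 = g3 OR y must be 0, so both g3 = 0 and y = 0.
g3 = g2 AND g1 must be 0, so at least one of g2, g1 is 0.
Every assignment with g5 = 0 has y = 0; there are 2 such assignment(s).
  x=0, y=0, z=0
  x=1, y=0, z=0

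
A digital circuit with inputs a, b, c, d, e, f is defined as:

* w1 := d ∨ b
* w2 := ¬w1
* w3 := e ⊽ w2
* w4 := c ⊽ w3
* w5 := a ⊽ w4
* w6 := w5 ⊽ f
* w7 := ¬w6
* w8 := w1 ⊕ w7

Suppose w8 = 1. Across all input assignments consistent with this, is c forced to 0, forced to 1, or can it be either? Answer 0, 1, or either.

either

Both values of c occur among assignments with w8 = 1:
  c=0: a=0, b=0, c=0, d=0, e=0, f=1
  c=1: a=0, b=0, c=1, d=0, e=0, f=0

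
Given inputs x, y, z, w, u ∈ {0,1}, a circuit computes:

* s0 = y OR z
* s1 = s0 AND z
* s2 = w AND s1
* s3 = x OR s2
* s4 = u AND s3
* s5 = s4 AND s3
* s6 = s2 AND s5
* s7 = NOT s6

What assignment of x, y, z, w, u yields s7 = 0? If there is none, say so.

Check with x=1, y=1, z=1, w=1, u=1:
s0 = y OR z = 1 OR 1 = 1
s1 = s0 AND z = 1 AND 1 = 1
s2 = w AND s1 = 1 AND 1 = 1
s3 = x OR s2 = 1 OR 1 = 1
s4 = u AND s3 = 1 AND 1 = 1
s5 = s4 AND s3 = 1 AND 1 = 1
s6 = s2 AND s5 = 1 AND 1 = 1
s7 = NOT s6 = NOT 1 = 0
So s7 = 0 as required.

x=1, y=1, z=1, w=1, u=1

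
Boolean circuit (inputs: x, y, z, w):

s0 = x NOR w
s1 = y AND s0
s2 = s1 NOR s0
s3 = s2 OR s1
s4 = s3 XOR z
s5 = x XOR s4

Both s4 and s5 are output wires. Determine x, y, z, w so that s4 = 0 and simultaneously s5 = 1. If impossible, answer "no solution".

Check with x=1 y=0 z=1 w=1:
s0 = x NOR w = 1 NOR 1 = 0
s1 = y AND s0 = 0 AND 0 = 0
s2 = s1 NOR s0 = 0 NOR 0 = 1
s3 = s2 OR s1 = 1 OR 0 = 1
s4 = s3 XOR z = 1 XOR 1 = 0
s5 = x XOR s4 = 1 XOR 0 = 1
So s4 = 0 and s5 = 1.

x=1 y=0 z=1 w=1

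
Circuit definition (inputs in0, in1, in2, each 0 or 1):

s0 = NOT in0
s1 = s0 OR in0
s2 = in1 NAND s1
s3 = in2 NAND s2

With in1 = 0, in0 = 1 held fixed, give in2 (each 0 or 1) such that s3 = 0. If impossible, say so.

Check with in1 = 0, in0 = 1 and in2=1:
s0 = NOT in0 = NOT 1 = 0
s1 = s0 OR in0 = 0 OR 1 = 1
s2 = in1 NAND s1 = 0 NAND 1 = 1
s3 = in2 NAND s2 = 1 NAND 1 = 0
So s3 = 0.

in2=1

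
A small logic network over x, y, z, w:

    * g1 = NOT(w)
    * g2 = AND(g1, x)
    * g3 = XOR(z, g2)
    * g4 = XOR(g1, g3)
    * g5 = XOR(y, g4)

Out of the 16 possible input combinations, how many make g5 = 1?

g5 = XOR(y, g4) must be 1, so y and g4 differ.
Enumerating the 16 input combinations, 8 give g5 = 1 and 8 give g5 = 0.

8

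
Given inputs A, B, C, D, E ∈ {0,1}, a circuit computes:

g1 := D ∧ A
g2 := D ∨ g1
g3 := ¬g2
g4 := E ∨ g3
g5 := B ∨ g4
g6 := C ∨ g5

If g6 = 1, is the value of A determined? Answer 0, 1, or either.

either

Both values of A occur among assignments with g6 = 1:
  A=0: A=0, B=0, C=0, D=0, E=0
  A=1: A=1, B=0, C=0, D=0, E=0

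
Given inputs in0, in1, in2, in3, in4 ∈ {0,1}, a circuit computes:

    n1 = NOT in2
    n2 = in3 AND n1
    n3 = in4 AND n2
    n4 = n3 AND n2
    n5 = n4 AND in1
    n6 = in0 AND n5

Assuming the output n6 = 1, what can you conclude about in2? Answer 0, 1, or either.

n6 = in0 AND n5 must be 1, so both in0 = 1 and n5 = 1.
n5 = n4 AND in1 must be 1, so both n4 = 1 and in1 = 1.
Every assignment with n6 = 1 has in2 = 0; there are 1 such assignment(s).
  in0=1, in1=1, in2=0, in3=1, in4=1

0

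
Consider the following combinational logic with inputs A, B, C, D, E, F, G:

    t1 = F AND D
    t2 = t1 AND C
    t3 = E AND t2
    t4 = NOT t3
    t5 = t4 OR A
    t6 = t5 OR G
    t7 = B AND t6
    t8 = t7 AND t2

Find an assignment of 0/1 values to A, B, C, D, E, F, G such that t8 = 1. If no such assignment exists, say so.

A=1, B=1, C=1, D=1, E=1, F=1, G=0

Check with A=1, B=1, C=1, D=1, E=1, F=1, G=0:
t1 = F AND D = 1 AND 1 = 1
t2 = t1 AND C = 1 AND 1 = 1
t3 = E AND t2 = 1 AND 1 = 1
t4 = NOT t3 = NOT 1 = 0
t5 = t4 OR A = 0 OR 1 = 1
t6 = t5 OR G = 1 OR 0 = 1
t7 = B AND t6 = 1 AND 1 = 1
t8 = t7 AND t2 = 1 AND 1 = 1
So t8 = 1 as required.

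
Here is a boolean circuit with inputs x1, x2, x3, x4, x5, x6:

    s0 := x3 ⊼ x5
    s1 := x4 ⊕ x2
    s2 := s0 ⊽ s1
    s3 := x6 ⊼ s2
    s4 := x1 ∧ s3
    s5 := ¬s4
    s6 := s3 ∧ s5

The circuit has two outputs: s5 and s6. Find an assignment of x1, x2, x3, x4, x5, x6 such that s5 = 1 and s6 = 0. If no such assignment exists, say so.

x1=1, x2=0, x3=1, x4=0, x5=1, x6=1

Check with x1=1, x2=0, x3=1, x4=0, x5=1, x6=1:
s0 = x3 ⊼ x5 = 1 ⊼ 1 = 0
s1 = x4 ⊕ x2 = 0 ⊕ 0 = 0
s2 = s0 ⊽ s1 = 0 ⊽ 0 = 1
s3 = x6 ⊼ s2 = 1 ⊼ 1 = 0
s4 = x1 ∧ s3 = 1 ∧ 0 = 0
s5 = ¬s4 = ¬0 = 1
s6 = s3 ∧ s5 = 0 ∧ 1 = 0
So s5 = 1 and s6 = 0.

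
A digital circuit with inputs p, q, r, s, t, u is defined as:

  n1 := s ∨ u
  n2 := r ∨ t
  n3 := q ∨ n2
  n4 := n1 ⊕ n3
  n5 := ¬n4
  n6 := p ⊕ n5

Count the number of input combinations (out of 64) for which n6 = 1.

n6 = p ⊕ n5 must be 1, so p and n5 differ.
Enumerating the 64 input combinations, 32 give n6 = 1 and 32 give n6 = 0.

32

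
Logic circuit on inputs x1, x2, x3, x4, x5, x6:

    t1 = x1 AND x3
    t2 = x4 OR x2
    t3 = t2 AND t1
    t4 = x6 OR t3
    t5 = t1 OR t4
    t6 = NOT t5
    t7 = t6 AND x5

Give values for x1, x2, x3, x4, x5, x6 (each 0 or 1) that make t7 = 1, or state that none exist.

x1=0, x2=1, x3=0, x4=1, x5=1, x6=0

t7 = t6 AND x5 must be 1, so both t6 = 1 and x5 = 1.
t6 = NOT t5 must be 1, so t5 = 0.
t5 = t1 OR t4 must be 0, so both t1 = 0 and t4 = 0.
Check with x1=0, x2=1, x3=0, x4=1, x5=1, x6=0:
t1 = x1 AND x3 = 0 AND 0 = 0
t2 = x4 OR x2 = 1 OR 1 = 1
t3 = t2 AND t1 = 1 AND 0 = 0
t4 = x6 OR t3 = 0 OR 0 = 0
t5 = t1 OR t4 = 0 OR 0 = 0
t6 = NOT t5 = NOT 0 = 1
t7 = t6 AND x5 = 1 AND 1 = 1
So t7 = 1 as required.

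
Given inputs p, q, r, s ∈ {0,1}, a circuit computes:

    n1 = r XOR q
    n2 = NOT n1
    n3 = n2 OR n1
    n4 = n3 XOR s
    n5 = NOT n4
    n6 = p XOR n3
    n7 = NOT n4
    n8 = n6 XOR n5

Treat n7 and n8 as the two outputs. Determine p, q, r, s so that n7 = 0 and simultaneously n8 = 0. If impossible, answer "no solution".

p=1, q=0, r=1, s=0

Check with p=1, q=0, r=1, s=0:
n1 = r XOR q = 1 XOR 0 = 1
n2 = NOT n1 = NOT 1 = 0
n3 = n2 OR n1 = 0 OR 1 = 1
n4 = n3 XOR s = 1 XOR 0 = 1
n5 = NOT n4 = NOT 1 = 0
n6 = p XOR n3 = 1 XOR 1 = 0
n7 = NOT n4 = NOT 1 = 0
n8 = n6 XOR n5 = 0 XOR 0 = 0
So n7 = 0 and n8 = 0.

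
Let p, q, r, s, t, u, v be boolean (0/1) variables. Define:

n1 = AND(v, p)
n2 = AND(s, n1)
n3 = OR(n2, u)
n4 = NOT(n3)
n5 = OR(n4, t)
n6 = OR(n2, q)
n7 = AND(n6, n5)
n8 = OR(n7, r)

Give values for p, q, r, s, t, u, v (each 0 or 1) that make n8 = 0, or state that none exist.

p=0, q=0, r=0, s=0, t=1, u=1, v=0

n8 = OR(n7, r) must be 0, so both n7 = 0 and r = 0.
n7 = AND(n6, n5) must be 0, so at least one of n6, n5 is 0.
Check with p=0, q=0, r=0, s=0, t=1, u=1, v=0:
n1 = AND(v, p) = AND(0, 0) = 0
n2 = AND(s, n1) = AND(0, 0) = 0
n3 = OR(n2, u) = OR(0, 1) = 1
n4 = NOT(n3) = NOT 1 = 0
n5 = OR(n4, t) = OR(0, 1) = 1
n6 = OR(n2, q) = OR(0, 0) = 0
n7 = AND(n6, n5) = AND(0, 1) = 0
n8 = OR(n7, r) = OR(0, 0) = 0
So n8 = 0 as required.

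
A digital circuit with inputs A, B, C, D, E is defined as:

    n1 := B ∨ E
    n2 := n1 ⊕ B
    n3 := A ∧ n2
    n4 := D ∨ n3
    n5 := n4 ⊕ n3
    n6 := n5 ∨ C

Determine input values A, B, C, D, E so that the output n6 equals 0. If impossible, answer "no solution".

A=1 B=0 C=0 D=0 E=1

n6 = n5 ∨ C must be 0, so both n5 = 0 and C = 0.
Check with A=1 B=0 C=0 D=0 E=1:
n1 = B ∨ E = 0 ∨ 1 = 1
n2 = n1 ⊕ B = 1 ⊕ 0 = 1
n3 = A ∧ n2 = 1 ∧ 1 = 1
n4 = D ∨ n3 = 0 ∨ 1 = 1
n5 = n4 ⊕ n3 = 1 ⊕ 1 = 0
n6 = n5 ∨ C = 0 ∨ 0 = 0
So n6 = 0 as required.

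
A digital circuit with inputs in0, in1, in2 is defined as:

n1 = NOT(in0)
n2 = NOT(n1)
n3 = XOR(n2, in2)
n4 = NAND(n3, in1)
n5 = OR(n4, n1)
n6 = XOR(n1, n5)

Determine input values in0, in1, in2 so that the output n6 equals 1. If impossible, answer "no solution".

in0=1, in1=0, in2=0

n6 = XOR(n1, n5) must be 1, so n1 and n5 differ.
Check with in0=1, in1=0, in2=0:
n1 = NOT(in0) = NOT 1 = 0
n2 = NOT(n1) = NOT 0 = 1
n3 = XOR(n2, in2) = XOR(1, 0) = 1
n4 = NAND(n3, in1) = NAND(1, 0) = 1
n5 = OR(n4, n1) = OR(1, 0) = 1
n6 = XOR(n1, n5) = XOR(0, 1) = 1
So n6 = 1 as required.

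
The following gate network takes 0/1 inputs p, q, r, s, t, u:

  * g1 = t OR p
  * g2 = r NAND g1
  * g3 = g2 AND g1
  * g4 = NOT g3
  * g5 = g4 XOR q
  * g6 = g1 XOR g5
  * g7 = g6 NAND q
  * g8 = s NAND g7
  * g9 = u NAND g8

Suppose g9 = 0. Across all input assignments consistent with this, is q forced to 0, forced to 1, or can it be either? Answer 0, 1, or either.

Both values of q occur among assignments with g9 = 0:
  q=0: p=0, q=0, r=0, s=0, t=0, u=1
  q=1: p=0, q=1, r=0, s=0, t=0, u=1

either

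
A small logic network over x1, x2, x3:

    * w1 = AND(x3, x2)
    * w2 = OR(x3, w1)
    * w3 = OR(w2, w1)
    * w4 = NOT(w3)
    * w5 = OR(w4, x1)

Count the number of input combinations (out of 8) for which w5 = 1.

6

w5 = OR(w4, x1) must be 1, so at least one of w4, x1 is 1.
Enumerating the 8 input combinations, 6 give w5 = 1 and 2 give w5 = 0.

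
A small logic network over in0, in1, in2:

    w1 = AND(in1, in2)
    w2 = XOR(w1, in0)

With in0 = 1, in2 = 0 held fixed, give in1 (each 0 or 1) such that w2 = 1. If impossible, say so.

w2 = XOR(w1, in0) must be 1, so w1 and in0 differ.
Check with in0 = 1, in2 = 0 and in1=1:
w1 = AND(in1, in2) = AND(1, 0) = 0
w2 = XOR(w1, in0) = XOR(0, 1) = 1
So w2 = 1.

in1=1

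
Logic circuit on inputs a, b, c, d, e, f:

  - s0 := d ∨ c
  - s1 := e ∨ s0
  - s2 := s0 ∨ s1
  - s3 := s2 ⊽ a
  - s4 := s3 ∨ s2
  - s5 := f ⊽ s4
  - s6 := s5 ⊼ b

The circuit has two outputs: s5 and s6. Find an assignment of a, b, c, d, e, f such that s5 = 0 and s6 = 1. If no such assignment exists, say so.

Check with a=0, b=1, c=0, d=0, e=0, f=0:
s0 = d ∨ c = 0 ∨ 0 = 0
s1 = e ∨ s0 = 0 ∨ 0 = 0
s2 = s0 ∨ s1 = 0 ∨ 0 = 0
s3 = s2 ⊽ a = 0 ⊽ 0 = 1
s4 = s3 ∨ s2 = 1 ∨ 0 = 1
s5 = f ⊽ s4 = 0 ⊽ 1 = 0
s6 = s5 ⊼ b = 0 ⊼ 1 = 1
So s5 = 0 and s6 = 1.

a=0, b=1, c=0, d=0, e=0, f=0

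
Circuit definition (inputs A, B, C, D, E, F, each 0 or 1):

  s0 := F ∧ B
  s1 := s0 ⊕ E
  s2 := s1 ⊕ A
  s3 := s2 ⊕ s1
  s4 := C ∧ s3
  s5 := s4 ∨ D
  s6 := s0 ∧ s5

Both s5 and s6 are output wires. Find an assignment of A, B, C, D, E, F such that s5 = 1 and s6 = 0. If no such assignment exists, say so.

A=1, B=0, C=1, D=0, E=0, F=0

Check with A=1, B=0, C=1, D=0, E=0, F=0:
s0 = F ∧ B = 0 ∧ 0 = 0
s1 = s0 ⊕ E = 0 ⊕ 0 = 0
s2 = s1 ⊕ A = 0 ⊕ 1 = 1
s3 = s2 ⊕ s1 = 1 ⊕ 0 = 1
s4 = C ∧ s3 = 1 ∧ 1 = 1
s5 = s4 ∨ D = 1 ∨ 0 = 1
s6 = s0 ∧ s5 = 0 ∧ 1 = 0
So s5 = 1 and s6 = 0.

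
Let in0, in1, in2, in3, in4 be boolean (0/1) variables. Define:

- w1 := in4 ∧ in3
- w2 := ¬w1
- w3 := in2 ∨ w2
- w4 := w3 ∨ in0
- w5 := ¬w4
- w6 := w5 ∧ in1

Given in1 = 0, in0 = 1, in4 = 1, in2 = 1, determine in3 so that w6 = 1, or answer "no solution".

no solution exists

With in1 = 0, in0 = 1, in4 = 1, in2 = 1 fixed, none of the 2 settings of in3 give w6 = 1.
For example, with in3=0:
w1 = in4 ∧ in3 = 1 ∧ 0 = 0
w2 = ¬w1 = ¬0 = 1
w3 = in2 ∨ w2 = 1 ∨ 1 = 1
w4 = w3 ∨ in0 = 1 ∨ 1 = 1
w5 = ¬w4 = ¬1 = 0
w6 = w5 ∧ in1 = 0 ∧ 0 = 0
giving w6 = 0 ≠ 1.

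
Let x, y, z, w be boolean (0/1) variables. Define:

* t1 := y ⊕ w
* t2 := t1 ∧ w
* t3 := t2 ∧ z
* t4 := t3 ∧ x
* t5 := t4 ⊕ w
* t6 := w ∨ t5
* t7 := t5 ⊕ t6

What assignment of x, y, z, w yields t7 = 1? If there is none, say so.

x=1, y=0, z=1, w=1

t7 = t5 ⊕ t6 must be 1, so t5 and t6 differ.
Check with x=1, y=0, z=1, w=1:
t1 = y ⊕ w = 0 ⊕ 1 = 1
t2 = t1 ∧ w = 1 ∧ 1 = 1
t3 = t2 ∧ z = 1 ∧ 1 = 1
t4 = t3 ∧ x = 1 ∧ 1 = 1
t5 = t4 ⊕ w = 1 ⊕ 1 = 0
t6 = w ∨ t5 = 1 ∨ 0 = 1
t7 = t5 ⊕ t6 = 0 ⊕ 1 = 1
So t7 = 1 as required.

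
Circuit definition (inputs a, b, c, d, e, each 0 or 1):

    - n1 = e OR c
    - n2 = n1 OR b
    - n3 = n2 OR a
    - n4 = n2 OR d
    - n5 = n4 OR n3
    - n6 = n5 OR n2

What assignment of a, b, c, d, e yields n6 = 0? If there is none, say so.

a=0, b=0, c=0, d=0, e=0

n6 = n5 OR n2 must be 0, so both n5 = 0 and n2 = 0.
n5 = n4 OR n3 must be 0, so both n4 = 0 and n3 = 0.
Check with a=0, b=0, c=0, d=0, e=0:
n1 = e OR c = 0 OR 0 = 0
n2 = n1 OR b = 0 OR 0 = 0
n3 = n2 OR a = 0 OR 0 = 0
n4 = n2 OR d = 0 OR 0 = 0
n5 = n4 OR n3 = 0 OR 0 = 0
n6 = n5 OR n2 = 0 OR 0 = 0
So n6 = 0 as required.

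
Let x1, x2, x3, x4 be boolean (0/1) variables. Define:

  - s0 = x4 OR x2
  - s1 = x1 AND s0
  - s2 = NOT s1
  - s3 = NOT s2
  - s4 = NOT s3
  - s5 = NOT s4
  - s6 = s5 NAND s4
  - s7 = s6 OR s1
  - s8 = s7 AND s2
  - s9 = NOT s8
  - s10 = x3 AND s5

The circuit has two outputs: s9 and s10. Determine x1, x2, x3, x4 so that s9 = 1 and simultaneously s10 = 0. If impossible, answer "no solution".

Check with x1=1, x2=1, x3=0, x4=1:
s0 = x4 OR x2 = 1 OR 1 = 1
s1 = x1 AND s0 = 1 AND 1 = 1
s2 = NOT s1 = NOT 1 = 0
s3 = NOT s2 = NOT 0 = 1
s4 = NOT s3 = NOT 1 = 0
s5 = NOT s4 = NOT 0 = 1
s6 = s5 NAND s4 = 1 NAND 0 = 1
s7 = s6 OR s1 = 1 OR 1 = 1
s8 = s7 AND s2 = 1 AND 0 = 0
s9 = NOT s8 = NOT 0 = 1
s10 = x3 AND s5 = 0 AND 1 = 0
So s9 = 1 and s10 = 0.

x1=1, x2=1, x3=0, x4=1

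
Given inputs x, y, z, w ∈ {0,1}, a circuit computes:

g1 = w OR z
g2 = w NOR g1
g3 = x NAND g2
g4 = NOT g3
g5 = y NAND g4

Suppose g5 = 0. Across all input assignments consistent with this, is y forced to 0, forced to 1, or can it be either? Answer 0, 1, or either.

g5 = y NAND g4 must be 0, so both y = 1 and g4 = 1.
Every assignment with g5 = 0 has y = 1; there are 1 such assignment(s).
  x=1, y=1, z=0, w=0

1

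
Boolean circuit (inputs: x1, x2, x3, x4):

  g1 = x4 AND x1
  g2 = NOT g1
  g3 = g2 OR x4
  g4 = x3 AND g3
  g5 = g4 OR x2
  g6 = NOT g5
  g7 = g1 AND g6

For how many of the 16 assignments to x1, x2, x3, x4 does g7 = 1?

g7 = g1 AND g6 must be 1, so both g1 = 1 and g6 = 1.
Enumerating the 16 input combinations, 1 give g7 = 1 and 15 give g7 = 0.

1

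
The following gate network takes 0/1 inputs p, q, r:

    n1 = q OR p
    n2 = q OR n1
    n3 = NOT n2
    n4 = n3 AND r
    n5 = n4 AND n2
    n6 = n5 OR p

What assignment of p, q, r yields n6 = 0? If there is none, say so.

n6 = n5 OR p must be 0, so both n5 = 0 and p = 0.
n5 = n4 AND n2 must be 0, so at least one of n4, n2 is 0.
Check with p=0, q=0, r=1:
n1 = q OR p = 0 OR 0 = 0
n2 = q OR n1 = 0 OR 0 = 0
n3 = NOT n2 = NOT 0 = 1
n4 = n3 AND r = 1 AND 1 = 1
n5 = n4 AND n2 = 1 AND 0 = 0
n6 = n5 OR p = 0 OR 0 = 0
So n6 = 0 as required.

p=0, q=0, r=1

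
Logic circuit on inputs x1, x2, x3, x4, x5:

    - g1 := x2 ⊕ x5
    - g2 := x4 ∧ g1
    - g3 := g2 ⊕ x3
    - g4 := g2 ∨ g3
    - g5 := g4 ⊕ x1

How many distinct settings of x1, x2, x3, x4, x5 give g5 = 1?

g5 = g4 ⊕ x1 must be 1, so g4 and x1 differ.
Enumerating the 32 input combinations, 16 give g5 = 1 and 16 give g5 = 0.

16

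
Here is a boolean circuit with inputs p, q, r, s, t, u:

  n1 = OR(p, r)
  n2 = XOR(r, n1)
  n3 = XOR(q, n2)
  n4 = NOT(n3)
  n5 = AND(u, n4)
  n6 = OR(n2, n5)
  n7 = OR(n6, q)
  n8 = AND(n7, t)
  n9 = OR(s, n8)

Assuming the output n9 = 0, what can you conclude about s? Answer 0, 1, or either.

n9 = OR(s, n8) must be 0, so both s = 0 and n8 = 0.
n8 = AND(n7, t) must be 0, so at least one of n7, t is 0.
Every assignment with n9 = 0 has s = 0; there are 19 such assignment(s).

0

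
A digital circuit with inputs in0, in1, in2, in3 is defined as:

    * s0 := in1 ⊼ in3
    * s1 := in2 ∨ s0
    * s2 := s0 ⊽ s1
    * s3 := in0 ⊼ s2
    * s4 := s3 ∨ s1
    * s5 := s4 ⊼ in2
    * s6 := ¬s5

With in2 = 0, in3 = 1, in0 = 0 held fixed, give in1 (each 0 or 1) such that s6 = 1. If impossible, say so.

With in2 = 0, in3 = 1, in0 = 0 fixed, none of the 2 settings of in1 give s6 = 1.
For example, with in1=1:
s0 = in1 ⊼ in3 = 1 ⊼ 1 = 0
s1 = in2 ∨ s0 = 0 ∨ 0 = 0
s2 = s0 ⊽ s1 = 0 ⊽ 0 = 1
s3 = in0 ⊼ s2 = 0 ⊼ 1 = 1
s4 = s3 ∨ s1 = 1 ∨ 0 = 1
s5 = s4 ⊼ in2 = 1 ⊼ 0 = 1
s6 = ¬s5 = ¬1 = 0
giving s6 = 0 ≠ 1.

no solution exists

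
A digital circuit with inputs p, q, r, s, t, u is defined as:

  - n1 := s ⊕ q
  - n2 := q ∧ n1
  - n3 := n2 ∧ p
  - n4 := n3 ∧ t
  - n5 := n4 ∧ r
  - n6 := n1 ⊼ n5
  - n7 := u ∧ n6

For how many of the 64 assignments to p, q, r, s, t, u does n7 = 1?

31

n7 = u ∧ n6 must be 1, so both u = 1 and n6 = 1.
n6 = n1 ⊼ n5 must be 1, so at least one of n1, n5 is 0.
Enumerating the 64 input combinations, 31 give n7 = 1 and 33 give n7 = 0.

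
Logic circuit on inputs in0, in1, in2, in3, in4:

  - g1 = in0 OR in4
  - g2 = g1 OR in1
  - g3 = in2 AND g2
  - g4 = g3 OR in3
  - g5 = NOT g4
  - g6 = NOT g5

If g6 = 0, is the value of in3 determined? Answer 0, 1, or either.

g6 = NOT g5 must be 0, so g5 = 1.
g5 = NOT g4 must be 1, so g4 = 0.
g4 = g3 OR in3 must be 0, so both g3 = 0 and in3 = 0.
Every assignment with g6 = 0 has in3 = 0; there are 9 such assignment(s).

0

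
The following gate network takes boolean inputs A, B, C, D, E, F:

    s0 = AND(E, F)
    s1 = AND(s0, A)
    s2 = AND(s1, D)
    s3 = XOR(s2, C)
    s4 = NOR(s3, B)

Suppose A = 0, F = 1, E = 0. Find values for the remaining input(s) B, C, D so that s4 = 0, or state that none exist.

B=1, C=1, D=0

s4 = NOR(s3, B) must be 0, so at least one of s3, B is 1.
Check with A = 0, F = 1, E = 0 and B=1, C=1, D=0:
s0 = AND(E, F) = AND(0, 1) = 0
s1 = AND(s0, A) = AND(0, 0) = 0
s2 = AND(s1, D) = AND(0, 0) = 0
s3 = XOR(s2, C) = XOR(0, 1) = 1
s4 = NOR(s3, B) = NOR(1, 1) = 0
So s4 = 0.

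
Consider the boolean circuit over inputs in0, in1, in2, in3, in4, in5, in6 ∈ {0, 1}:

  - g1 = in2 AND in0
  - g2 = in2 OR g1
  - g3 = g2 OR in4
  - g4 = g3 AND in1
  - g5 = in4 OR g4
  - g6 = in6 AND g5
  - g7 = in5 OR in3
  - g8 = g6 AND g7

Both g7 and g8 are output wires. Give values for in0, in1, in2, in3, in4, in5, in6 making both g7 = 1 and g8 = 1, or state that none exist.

in0=0, in1=0, in2=0, in3=1, in4=1, in5=0, in6=1

Check with in0=0, in1=0, in2=0, in3=1, in4=1, in5=0, in6=1:
g1 = in2 AND in0 = 0 AND 0 = 0
g2 = in2 OR g1 = 0 OR 0 = 0
g3 = g2 OR in4 = 0 OR 1 = 1
g4 = g3 AND in1 = 1 AND 0 = 0
g5 = in4 OR g4 = 1 OR 0 = 1
g6 = in6 AND g5 = 1 AND 1 = 1
g7 = in5 OR in3 = 0 OR 1 = 1
g8 = g6 AND g7 = 1 AND 1 = 1
So g7 = 1 and g8 = 1.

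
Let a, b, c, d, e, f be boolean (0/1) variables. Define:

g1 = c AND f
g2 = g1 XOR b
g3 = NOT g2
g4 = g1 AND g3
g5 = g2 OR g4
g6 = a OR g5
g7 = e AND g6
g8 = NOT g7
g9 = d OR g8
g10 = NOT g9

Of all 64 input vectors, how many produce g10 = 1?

g10 = NOT g9 must be 1, so g9 = 0.
g9 = d OR g8 must be 0, so both d = 0 and g8 = 0.
g8 = NOT g7 must be 0, so g7 = 1.
Enumerating the 64 input combinations, 13 give g10 = 1 and 51 give g10 = 0.

13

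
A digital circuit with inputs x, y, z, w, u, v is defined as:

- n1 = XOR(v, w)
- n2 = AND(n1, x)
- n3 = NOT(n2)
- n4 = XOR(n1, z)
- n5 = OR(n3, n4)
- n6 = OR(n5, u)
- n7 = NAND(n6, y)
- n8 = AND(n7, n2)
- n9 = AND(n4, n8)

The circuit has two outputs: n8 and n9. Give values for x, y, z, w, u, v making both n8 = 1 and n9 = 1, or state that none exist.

Check with x=1 y=0 z=0 w=0 u=0 v=1:
n1 = XOR(v, w) = XOR(1, 0) = 1
n2 = AND(n1, x) = AND(1, 1) = 1
n3 = NOT(n2) = NOT 1 = 0
n4 = XOR(n1, z) = XOR(1, 0) = 1
n5 = OR(n3, n4) = OR(0, 1) = 1
n6 = OR(n5, u) = OR(1, 0) = 1
n7 = NAND(n6, y) = NAND(1, 0) = 1
n8 = AND(n7, n2) = AND(1, 1) = 1
n9 = AND(n4, n8) = AND(1, 1) = 1
So n8 = 1 and n9 = 1.

x=1 y=0 z=0 w=0 u=0 v=1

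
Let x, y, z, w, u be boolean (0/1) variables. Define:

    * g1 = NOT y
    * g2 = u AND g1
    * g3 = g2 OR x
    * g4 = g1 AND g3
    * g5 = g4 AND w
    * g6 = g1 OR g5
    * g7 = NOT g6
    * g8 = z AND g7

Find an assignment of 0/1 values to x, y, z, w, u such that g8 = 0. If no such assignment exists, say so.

g8 = z AND g7 must be 0, so at least one of z, g7 is 0.
Check with x=1, y=0, z=1, w=1, u=1:
g1 = NOT y = NOT 0 = 1
g2 = u AND g1 = 1 AND 1 = 1
g3 = g2 OR x = 1 OR 1 = 1
g4 = g1 AND g3 = 1 AND 1 = 1
g5 = g4 AND w = 1 AND 1 = 1
g6 = g1 OR g5 = 1 OR 1 = 1
g7 = NOT g6 = NOT 1 = 0
g8 = z AND g7 = 1 AND 0 = 0
So g8 = 0 as required.

x=1, y=0, z=1, w=1, u=1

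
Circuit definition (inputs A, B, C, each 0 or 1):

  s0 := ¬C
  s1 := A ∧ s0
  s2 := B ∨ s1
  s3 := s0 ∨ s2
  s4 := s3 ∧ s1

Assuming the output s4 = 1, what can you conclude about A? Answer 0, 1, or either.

s4 = s3 ∧ s1 must be 1, so both s3 = 1 and s1 = 1.
Every assignment with s4 = 1 has A = 1; there are 2 such assignment(s).
  A=1, B=0, C=0
  A=1, B=1, C=0

1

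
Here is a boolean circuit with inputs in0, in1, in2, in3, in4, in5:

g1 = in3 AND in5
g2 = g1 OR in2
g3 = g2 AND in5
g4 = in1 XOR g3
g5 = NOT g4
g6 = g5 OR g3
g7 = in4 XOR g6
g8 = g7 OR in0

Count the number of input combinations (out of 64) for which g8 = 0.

g8 = g7 OR in0 must be 0, so both g7 = 0 and in0 = 0.
g7 = in4 XOR g6 must be 0, so in4 and g6 are equal.
Enumerating the 64 input combinations, 16 give g8 = 0 and 48 give g8 = 1.

16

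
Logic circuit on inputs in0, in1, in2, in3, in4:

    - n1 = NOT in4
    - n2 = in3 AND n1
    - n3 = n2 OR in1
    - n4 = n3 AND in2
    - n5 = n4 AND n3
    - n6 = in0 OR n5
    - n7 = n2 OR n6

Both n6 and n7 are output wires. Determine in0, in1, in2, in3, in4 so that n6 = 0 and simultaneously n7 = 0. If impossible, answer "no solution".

in0=0 in1=0 in2=0 in3=0 in4=1

Check with in0=0 in1=0 in2=0 in3=0 in4=1:
n1 = NOT in4 = NOT 1 = 0
n2 = in3 AND n1 = 0 AND 0 = 0
n3 = n2 OR in1 = 0 OR 0 = 0
n4 = n3 AND in2 = 0 AND 0 = 0
n5 = n4 AND n3 = 0 AND 0 = 0
n6 = in0 OR n5 = 0 OR 0 = 0
n7 = n2 OR n6 = 0 OR 0 = 0
So n6 = 0 and n7 = 0.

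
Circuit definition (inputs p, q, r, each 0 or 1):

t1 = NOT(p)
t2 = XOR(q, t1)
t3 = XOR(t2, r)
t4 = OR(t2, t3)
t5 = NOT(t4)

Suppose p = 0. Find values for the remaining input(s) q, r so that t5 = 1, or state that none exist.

t5 = NOT(t4) must be 1, so t4 = 0.
t4 = OR(t2, t3) must be 0, so both t2 = 0 and t3 = 0.
Check with p = 0 and q=1, r=0:
t1 = NOT(p) = NOT 0 = 1
t2 = XOR(q, t1) = XOR(1, 1) = 0
t3 = XOR(t2, r) = XOR(0, 0) = 0
t4 = OR(t2, t3) = OR(0, 0) = 0
t5 = NOT(t4) = NOT 0 = 1
So t5 = 1.

q=1 r=0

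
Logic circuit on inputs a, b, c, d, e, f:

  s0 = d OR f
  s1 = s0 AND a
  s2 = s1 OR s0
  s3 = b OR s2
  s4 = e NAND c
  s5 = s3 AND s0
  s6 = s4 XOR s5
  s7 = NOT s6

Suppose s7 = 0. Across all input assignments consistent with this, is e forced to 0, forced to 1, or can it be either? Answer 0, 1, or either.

either

Both values of e occur among assignments with s7 = 0:
  e=0: a=0, b=0, c=0, d=0, e=0, f=0
  e=1: a=0, b=0, c=0, d=0, e=1, f=0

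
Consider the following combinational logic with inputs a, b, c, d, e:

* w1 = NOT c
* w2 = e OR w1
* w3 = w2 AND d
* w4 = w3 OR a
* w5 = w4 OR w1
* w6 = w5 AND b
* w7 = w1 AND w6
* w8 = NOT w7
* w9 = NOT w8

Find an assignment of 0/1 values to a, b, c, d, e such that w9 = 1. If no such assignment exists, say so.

a=1, b=1, c=0, d=0, e=1

w9 = NOT w8 must be 1, so w8 = 0.
w8 = NOT w7 must be 0, so w7 = 1.
Check with a=1, b=1, c=0, d=0, e=1:
w1 = NOT c = NOT 0 = 1
w2 = e OR w1 = 1 OR 1 = 1
w3 = w2 AND d = 1 AND 0 = 0
w4 = w3 OR a = 0 OR 1 = 1
w5 = w4 OR w1 = 1 OR 1 = 1
w6 = w5 AND b = 1 AND 1 = 1
w7 = w1 AND w6 = 1 AND 1 = 1
w8 = NOT w7 = NOT 1 = 0
w9 = NOT w8 = NOT 0 = 1
So w9 = 1 as required.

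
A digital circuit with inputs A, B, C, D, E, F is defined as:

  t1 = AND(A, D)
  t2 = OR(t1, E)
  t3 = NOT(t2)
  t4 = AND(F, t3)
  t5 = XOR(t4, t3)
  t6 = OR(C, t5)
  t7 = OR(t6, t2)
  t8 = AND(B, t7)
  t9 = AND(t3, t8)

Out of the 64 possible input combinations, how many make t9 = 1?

9

t9 = AND(t3, t8) must be 1, so both t3 = 1 and t8 = 1.
t3 = NOT(t2) must be 1, so t2 = 0.
Enumerating the 64 input combinations, 9 give t9 = 1 and 55 give t9 = 0.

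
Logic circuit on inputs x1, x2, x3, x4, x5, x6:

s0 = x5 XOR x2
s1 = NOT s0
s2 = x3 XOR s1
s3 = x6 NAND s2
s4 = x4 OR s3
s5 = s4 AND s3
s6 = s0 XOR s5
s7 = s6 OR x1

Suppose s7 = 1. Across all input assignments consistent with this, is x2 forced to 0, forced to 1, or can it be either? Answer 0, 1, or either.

either

Both values of x2 occur among assignments with s7 = 1:
  x2=0: x1=0, x2=0, x3=0, x4=0, x5=0, x6=0
  x2=1: x1=0, x2=1, x3=0, x4=0, x5=1, x6=0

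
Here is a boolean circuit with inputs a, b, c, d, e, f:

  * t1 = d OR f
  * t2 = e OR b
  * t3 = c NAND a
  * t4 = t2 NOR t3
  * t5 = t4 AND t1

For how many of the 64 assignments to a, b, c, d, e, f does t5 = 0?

t5 = t4 AND t1 must be 0, so at least one of t4, t1 is 0.
Enumerating the 64 input combinations, 61 give t5 = 0 and 3 give t5 = 1.

61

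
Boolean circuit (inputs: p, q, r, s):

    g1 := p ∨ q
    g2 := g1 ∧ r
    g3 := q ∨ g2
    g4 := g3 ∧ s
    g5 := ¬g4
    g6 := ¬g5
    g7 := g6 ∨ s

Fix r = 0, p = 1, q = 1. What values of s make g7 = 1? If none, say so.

g7 = g6 ∨ s must be 1, so at least one of g6, s is 1.
Check with r = 0, p = 1, q = 1 and s=1:
g1 = p ∨ q = 1 ∨ 1 = 1
g2 = g1 ∧ r = 1 ∧ 0 = 0
g3 = q ∨ g2 = 1 ∨ 0 = 1
g4 = g3 ∧ s = 1 ∧ 1 = 1
g5 = ¬g4 = ¬1 = 0
g6 = ¬g5 = ¬0 = 1
g7 = g6 ∨ s = 1 ∨ 1 = 1
So g7 = 1.

s=1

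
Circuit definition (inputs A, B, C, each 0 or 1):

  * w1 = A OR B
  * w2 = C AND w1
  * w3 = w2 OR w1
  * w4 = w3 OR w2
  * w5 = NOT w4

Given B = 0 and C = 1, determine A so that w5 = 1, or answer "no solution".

Check with B = 0 and C = 1 and A=0:
w1 = A OR B = 0 OR 0 = 0
w2 = C AND w1 = 1 AND 0 = 0
w3 = w2 OR w1 = 0 OR 0 = 0
w4 = w3 OR w2 = 0 OR 0 = 0
w5 = NOT w4 = NOT 0 = 1
So w5 = 1.

A=0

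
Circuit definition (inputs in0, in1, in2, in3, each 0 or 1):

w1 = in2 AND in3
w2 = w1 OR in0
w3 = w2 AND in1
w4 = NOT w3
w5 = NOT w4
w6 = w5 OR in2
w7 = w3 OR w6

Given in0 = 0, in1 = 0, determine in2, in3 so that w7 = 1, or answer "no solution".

w7 = w3 OR w6 must be 1, so at least one of w3, w6 is 1.
Check with in0 = 0, in1 = 0 and in2=1, in3=0:
w1 = in2 AND in3 = 1 AND 0 = 0
w2 = w1 OR in0 = 0 OR 0 = 0
w3 = w2 AND in1 = 0 AND 0 = 0
w4 = NOT w3 = NOT 0 = 1
w5 = NOT w4 = NOT 1 = 0
w6 = w5 OR in2 = 0 OR 1 = 1
w7 = w3 OR w6 = 0 OR 1 = 1
So w7 = 1.

in2=1 in3=0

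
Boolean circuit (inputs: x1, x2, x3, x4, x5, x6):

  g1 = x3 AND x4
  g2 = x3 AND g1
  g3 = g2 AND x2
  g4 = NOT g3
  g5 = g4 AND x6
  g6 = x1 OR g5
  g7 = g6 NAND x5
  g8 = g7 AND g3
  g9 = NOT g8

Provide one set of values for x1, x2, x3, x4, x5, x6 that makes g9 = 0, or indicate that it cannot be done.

g9 = NOT g8 must be 0, so g8 = 1.
g8 = g7 AND g3 must be 1, so both g7 = 1 and g3 = 1.
Check with x1=0, x2=1, x3=1, x4=1, x5=1, x6=0:
g1 = x3 AND x4 = 1 AND 1 = 1
g2 = x3 AND g1 = 1 AND 1 = 1
g3 = g2 AND x2 = 1 AND 1 = 1
g4 = NOT g3 = NOT 1 = 0
g5 = g4 AND x6 = 0 AND 0 = 0
g6 = x1 OR g5 = 0 OR 0 = 0
g7 = g6 NAND x5 = 0 NAND 1 = 1
g8 = g7 AND g3 = 1 AND 1 = 1
g9 = NOT g8 = NOT 1 = 0
So g9 = 0 as required.

x1=0, x2=1, x3=1, x4=1, x5=1, x6=0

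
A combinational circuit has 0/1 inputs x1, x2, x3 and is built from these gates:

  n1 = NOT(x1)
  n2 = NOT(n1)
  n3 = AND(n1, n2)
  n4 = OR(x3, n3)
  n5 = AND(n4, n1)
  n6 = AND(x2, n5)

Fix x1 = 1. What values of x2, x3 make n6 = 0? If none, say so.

x2=1 x3=0

n6 = AND(x2, n5) must be 0, so at least one of x2, n5 is 0.
Check with x1 = 1 and x2=1, x3=0:
n1 = NOT(x1) = NOT 1 = 0
n2 = NOT(n1) = NOT 0 = 1
n3 = AND(n1, n2) = AND(0, 1) = 0
n4 = OR(x3, n3) = OR(0, 0) = 0
n5 = AND(n4, n1) = AND(0, 0) = 0
n6 = AND(x2, n5) = AND(1, 0) = 0
So n6 = 0.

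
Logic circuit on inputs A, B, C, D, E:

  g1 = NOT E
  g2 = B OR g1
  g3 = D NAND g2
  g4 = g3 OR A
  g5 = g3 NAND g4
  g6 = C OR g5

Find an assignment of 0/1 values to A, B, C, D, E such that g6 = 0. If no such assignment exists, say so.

g6 = C OR g5 must be 0, so both C = 0 and g5 = 0.
g5 = g3 NAND g4 must be 0, so both g3 = 1 and g4 = 1.
Check with A=1 B=0 C=0 D=0 E=0:
g1 = NOT E = NOT 0 = 1
g2 = B OR g1 = 0 OR 1 = 1
g3 = D NAND g2 = 0 NAND 1 = 1
g4 = g3 OR A = 1 OR 1 = 1
g5 = g3 NAND g4 = 1 NAND 1 = 0
g6 = C OR g5 = 0 OR 0 = 0
So g6 = 0 as required.

A=1 B=0 C=0 D=0 E=0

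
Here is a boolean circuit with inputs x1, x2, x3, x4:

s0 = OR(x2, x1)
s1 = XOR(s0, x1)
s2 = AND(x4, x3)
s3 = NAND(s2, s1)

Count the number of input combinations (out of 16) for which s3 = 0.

s3 = NAND(s2, s1) must be 0, so both s2 = 1 and s1 = 1.
s2 = AND(x4, x3) must be 1, so both x4 = 1 and x3 = 1.
s1 = XOR(s0, x1) must be 1, so s0 and x1 differ.
Satisfying assignments:
  x1=0, x2=1, x3=1, x4=1

1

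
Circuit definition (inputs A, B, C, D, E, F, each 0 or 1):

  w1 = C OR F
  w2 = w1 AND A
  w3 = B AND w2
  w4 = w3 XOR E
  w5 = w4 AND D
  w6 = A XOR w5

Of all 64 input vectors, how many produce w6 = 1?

32

w6 = A XOR w5 must be 1, so A and w5 differ.
Enumerating the 64 input combinations, 32 give w6 = 1 and 32 give w6 = 0.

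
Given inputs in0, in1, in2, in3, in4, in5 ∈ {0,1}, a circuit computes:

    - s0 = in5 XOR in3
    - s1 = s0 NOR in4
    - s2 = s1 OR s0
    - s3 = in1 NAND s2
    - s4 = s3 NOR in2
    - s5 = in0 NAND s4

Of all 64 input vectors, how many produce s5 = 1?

58

s5 = in0 NAND s4 must be 1, so at least one of in0, s4 is 0.
Enumerating the 64 input combinations, 58 give s5 = 1 and 6 give s5 = 0.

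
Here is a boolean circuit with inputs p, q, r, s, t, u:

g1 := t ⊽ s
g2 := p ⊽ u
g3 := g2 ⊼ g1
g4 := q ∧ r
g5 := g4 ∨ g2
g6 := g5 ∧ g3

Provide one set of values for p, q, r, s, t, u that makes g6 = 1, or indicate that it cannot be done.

p=0, q=1, r=1, s=0, t=0, u=1

g6 = g5 ∧ g3 must be 1, so both g5 = 1 and g3 = 1.
Check with p=0, q=1, r=1, s=0, t=0, u=1:
g1 = t ⊽ s = 0 ⊽ 0 = 1
g2 = p ⊽ u = 0 ⊽ 1 = 0
g3 = g2 ⊼ g1 = 0 ⊼ 1 = 1
g4 = q ∧ r = 1 ∧ 1 = 1
g5 = g4 ∨ g2 = 1 ∨ 0 = 1
g6 = g5 ∧ g3 = 1 ∧ 1 = 1
So g6 = 1 as required.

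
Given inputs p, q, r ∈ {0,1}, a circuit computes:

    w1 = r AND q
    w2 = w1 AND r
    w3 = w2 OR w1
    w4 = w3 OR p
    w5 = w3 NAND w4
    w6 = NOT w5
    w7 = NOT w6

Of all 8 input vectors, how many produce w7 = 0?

2

w7 = NOT w6 must be 0, so w6 = 1.
Enumerating the 8 input combinations, 2 give w7 = 0 and 6 give w7 = 1.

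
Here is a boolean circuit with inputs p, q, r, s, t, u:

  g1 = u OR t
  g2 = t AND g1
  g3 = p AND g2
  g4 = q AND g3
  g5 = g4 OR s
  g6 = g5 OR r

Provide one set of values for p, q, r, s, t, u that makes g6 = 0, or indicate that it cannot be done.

Check with p=0 q=0 r=0 s=0 t=0 u=1:
g1 = u OR t = 1 OR 0 = 1
g2 = t AND g1 = 0 AND 1 = 0
g3 = p AND g2 = 0 AND 0 = 0
g4 = q AND g3 = 0 AND 0 = 0
g5 = g4 OR s = 0 OR 0 = 0
g6 = g5 OR r = 0 OR 0 = 0
So g6 = 0 as required.

p=0 q=0 r=0 s=0 t=0 u=1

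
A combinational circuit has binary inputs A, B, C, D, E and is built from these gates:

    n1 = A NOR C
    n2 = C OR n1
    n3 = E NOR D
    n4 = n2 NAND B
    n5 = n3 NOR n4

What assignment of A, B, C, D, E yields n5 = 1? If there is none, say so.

A=0 B=1 C=1 D=0 E=1

n5 = n3 NOR n4 must be 1, so both n3 = 0 and n4 = 0.
n3 = E NOR D must be 0, so at least one of E, D is 1.
n4 = n2 NAND B must be 0, so both n2 = 1 and B = 1.
Check with A=0 B=1 C=1 D=0 E=1:
n1 = A NOR C = 0 NOR 1 = 0
n2 = C OR n1 = 1 OR 0 = 1
n3 = E NOR D = 1 NOR 0 = 0
n4 = n2 NAND B = 1 NAND 1 = 0
n5 = n3 NOR n4 = 0 NOR 0 = 1
So n5 = 1 as required.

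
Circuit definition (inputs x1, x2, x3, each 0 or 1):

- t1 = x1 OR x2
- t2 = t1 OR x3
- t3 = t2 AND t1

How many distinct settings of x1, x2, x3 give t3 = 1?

t3 = t2 AND t1 must be 1, so both t2 = 1 and t1 = 1.
Satisfying assignments:
  x1=0, x2=1, x3=0
  x1=0, x2=1, x3=1
  x1=1, x2=0, x3=0
  x1=1, x2=0, x3=1
  x1=1, x2=1, x3=0
  x1=1, x2=1, x3=1

6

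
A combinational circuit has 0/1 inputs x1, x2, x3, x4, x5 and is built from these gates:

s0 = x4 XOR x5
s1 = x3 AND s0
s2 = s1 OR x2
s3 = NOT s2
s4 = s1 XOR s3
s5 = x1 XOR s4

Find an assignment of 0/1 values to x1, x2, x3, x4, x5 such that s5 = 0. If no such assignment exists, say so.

Check with x1=0, x2=1, x3=1, x4=1, x5=1:
s0 = x4 XOR x5 = 1 XOR 1 = 0
s1 = x3 AND s0 = 1 AND 0 = 0
s2 = s1 OR x2 = 0 OR 1 = 1
s3 = NOT s2 = NOT 1 = 0
s4 = s1 XOR s3 = 0 XOR 0 = 0
s5 = x1 XOR s4 = 0 XOR 0 = 0
So s5 = 0 as required.

x1=0, x2=1, x3=1, x4=1, x5=1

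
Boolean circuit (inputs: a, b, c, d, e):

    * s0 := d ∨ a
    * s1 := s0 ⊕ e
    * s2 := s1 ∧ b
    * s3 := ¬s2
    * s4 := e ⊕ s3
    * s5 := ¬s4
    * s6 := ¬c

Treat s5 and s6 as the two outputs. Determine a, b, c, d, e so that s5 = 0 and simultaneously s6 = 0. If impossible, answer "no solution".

Check with a=1 b=0 c=1 d=1 e=0:
s0 = d ∨ a = 1 ∨ 1 = 1
s1 = s0 ⊕ e = 1 ⊕ 0 = 1
s2 = s1 ∧ b = 1 ∧ 0 = 0
s3 = ¬s2 = ¬0 = 1
s4 = e ⊕ s3 = 0 ⊕ 1 = 1
s5 = ¬s4 = ¬1 = 0
s6 = ¬c = ¬1 = 0
So s5 = 0 and s6 = 0.

a=1 b=0 c=1 d=1 e=0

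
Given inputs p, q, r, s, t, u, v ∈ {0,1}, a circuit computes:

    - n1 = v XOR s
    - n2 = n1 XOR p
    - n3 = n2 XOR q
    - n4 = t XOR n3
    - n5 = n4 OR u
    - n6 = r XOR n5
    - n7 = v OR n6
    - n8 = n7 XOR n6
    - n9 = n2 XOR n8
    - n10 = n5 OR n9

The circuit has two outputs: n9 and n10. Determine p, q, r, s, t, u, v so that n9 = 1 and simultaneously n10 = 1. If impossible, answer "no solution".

Check with p=0, q=1, r=1, s=0, t=0, u=0, v=1:
n1 = v XOR s = 1 XOR 0 = 1
n2 = n1 XOR p = 1 XOR 0 = 1
n3 = n2 XOR q = 1 XOR 1 = 0
n4 = t XOR n3 = 0 XOR 0 = 0
n5 = n4 OR u = 0 OR 0 = 0
n6 = r XOR n5 = 1 XOR 0 = 1
n7 = v OR n6 = 1 OR 1 = 1
n8 = n7 XOR n6 = 1 XOR 1 = 0
n9 = n2 XOR n8 = 1 XOR 0 = 1
n10 = n5 OR n9 = 0 OR 1 = 1
So n9 = 1 and n10 = 1.

p=0, q=1, r=1, s=0, t=0, u=0, v=1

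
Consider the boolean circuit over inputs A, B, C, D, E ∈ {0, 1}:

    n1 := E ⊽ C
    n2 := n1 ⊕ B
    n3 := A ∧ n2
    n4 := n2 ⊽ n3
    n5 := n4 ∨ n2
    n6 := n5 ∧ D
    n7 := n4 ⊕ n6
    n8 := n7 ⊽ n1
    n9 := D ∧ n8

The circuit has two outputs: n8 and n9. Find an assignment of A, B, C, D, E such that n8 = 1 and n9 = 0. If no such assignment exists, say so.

Check with A=1 B=1 C=1 D=0 E=1:
n1 = E ⊽ C = 1 ⊽ 1 = 0
n2 = n1 ⊕ B = 0 ⊕ 1 = 1
n3 = A ∧ n2 = 1 ∧ 1 = 1
n4 = n2 ⊽ n3 = 1 ⊽ 1 = 0
n5 = n4 ∨ n2 = 0 ∨ 1 = 1
n6 = n5 ∧ D = 1 ∧ 0 = 0
n7 = n4 ⊕ n6 = 0 ⊕ 0 = 0
n8 = n7 ⊽ n1 = 0 ⊽ 0 = 1
n9 = D ∧ n8 = 0 ∧ 1 = 0
So n8 = 1 and n9 = 0.

A=1 B=1 C=1 D=0 E=1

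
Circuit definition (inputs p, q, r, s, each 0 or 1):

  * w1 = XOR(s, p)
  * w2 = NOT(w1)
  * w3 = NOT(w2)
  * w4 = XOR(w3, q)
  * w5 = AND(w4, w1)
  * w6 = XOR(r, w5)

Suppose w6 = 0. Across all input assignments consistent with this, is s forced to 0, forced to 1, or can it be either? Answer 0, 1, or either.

Both values of s occur among assignments with w6 = 0:
  s=0: p=0, q=0, r=0, s=0
  s=1: p=0, q=0, r=1, s=1

either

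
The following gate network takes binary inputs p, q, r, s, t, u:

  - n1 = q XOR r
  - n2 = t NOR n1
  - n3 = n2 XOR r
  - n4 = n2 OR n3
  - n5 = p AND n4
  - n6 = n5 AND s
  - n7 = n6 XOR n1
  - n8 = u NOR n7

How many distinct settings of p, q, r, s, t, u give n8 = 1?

15

n8 = u NOR n7 must be 1, so both u = 0 and n7 = 0.
n7 = n6 XOR n1 must be 0, so n6 and n1 are equal.
Enumerating the 64 input combinations, 15 give n8 = 1 and 49 give n8 = 0.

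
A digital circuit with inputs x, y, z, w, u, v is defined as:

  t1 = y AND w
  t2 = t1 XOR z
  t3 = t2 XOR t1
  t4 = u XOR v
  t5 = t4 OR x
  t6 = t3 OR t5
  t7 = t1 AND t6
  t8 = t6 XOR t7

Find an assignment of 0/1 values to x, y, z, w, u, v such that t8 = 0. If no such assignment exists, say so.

Check with x=0, y=1, z=0, w=1, u=0, v=1:
t1 = y AND w = 1 AND 1 = 1
t2 = t1 XOR z = 1 XOR 0 = 1
t3 = t2 XOR t1 = 1 XOR 1 = 0
t4 = u XOR v = 0 XOR 1 = 1
t5 = t4 OR x = 1 OR 0 = 1
t6 = t3 OR t5 = 0 OR 1 = 1
t7 = t1 AND t6 = 1 AND 1 = 1
t8 = t6 XOR t7 = 1 XOR 1 = 0
So t8 = 0 as required.

x=0, y=1, z=0, w=1, u=0, v=1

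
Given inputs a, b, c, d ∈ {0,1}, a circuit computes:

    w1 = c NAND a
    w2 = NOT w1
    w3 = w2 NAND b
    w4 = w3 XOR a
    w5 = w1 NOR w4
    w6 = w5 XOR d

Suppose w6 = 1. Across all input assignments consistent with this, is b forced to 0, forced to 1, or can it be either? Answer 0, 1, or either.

either

Both values of b occur among assignments with w6 = 1:
  b=0: a=0, b=0, c=0, d=1
  b=1: a=0, b=1, c=0, d=1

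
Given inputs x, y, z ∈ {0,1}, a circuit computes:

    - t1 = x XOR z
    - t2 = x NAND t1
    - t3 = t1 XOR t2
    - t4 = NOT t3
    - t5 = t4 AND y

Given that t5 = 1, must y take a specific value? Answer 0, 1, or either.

t5 = t4 AND y must be 1, so both t4 = 1 and y = 1.
t4 = NOT t3 must be 1, so t3 = 0.
Every assignment with t5 = 1 has y = 1; there are 1 such assignment(s).
  x=0, y=1, z=1

1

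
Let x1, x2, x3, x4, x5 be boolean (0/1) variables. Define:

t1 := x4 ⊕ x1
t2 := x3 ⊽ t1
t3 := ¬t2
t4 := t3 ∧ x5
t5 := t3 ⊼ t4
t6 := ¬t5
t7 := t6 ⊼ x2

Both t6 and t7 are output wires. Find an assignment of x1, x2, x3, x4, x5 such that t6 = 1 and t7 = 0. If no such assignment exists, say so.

x1=1, x2=1, x3=0, x4=0, x5=1

Check with x1=1, x2=1, x3=0, x4=0, x5=1:
t1 = x4 ⊕ x1 = 0 ⊕ 1 = 1
t2 = x3 ⊽ t1 = 0 ⊽ 1 = 0
t3 = ¬t2 = ¬0 = 1
t4 = t3 ∧ x5 = 1 ∧ 1 = 1
t5 = t3 ⊼ t4 = 1 ⊼ 1 = 0
t6 = ¬t5 = ¬0 = 1
t7 = t6 ⊼ x2 = 1 ⊼ 1 = 0
So t6 = 1 and t7 = 0.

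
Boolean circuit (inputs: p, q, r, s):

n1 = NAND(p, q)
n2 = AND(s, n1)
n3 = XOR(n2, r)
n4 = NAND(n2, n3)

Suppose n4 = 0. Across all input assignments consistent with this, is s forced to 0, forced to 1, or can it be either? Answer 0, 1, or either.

n4 = NAND(n2, n3) must be 0, so both n2 = 1 and n3 = 1.
n2 = AND(s, n1) must be 1, so both s = 1 and n1 = 1.
Every assignment with n4 = 0 has s = 1; there are 3 such assignment(s).
  p=0, q=0, r=0, s=1
  p=0, q=1, r=0, s=1
  p=1, q=0, r=0, s=1

1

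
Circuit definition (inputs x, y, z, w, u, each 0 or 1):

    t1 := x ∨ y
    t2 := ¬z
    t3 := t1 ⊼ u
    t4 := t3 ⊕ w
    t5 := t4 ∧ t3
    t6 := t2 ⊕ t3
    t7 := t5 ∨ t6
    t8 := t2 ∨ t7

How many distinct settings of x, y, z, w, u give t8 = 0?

t8 = t2 ∨ t7 must be 0, so both t2 = 0 and t7 = 0.
Satisfying assignments:
  x=0, y=1, z=1, w=0, u=1
  x=0, y=1, z=1, w=1, u=1
  x=1, y=0, z=1, w=0, u=1
  x=1, y=0, z=1, w=1, u=1
  x=1, y=1, z=1, w=0, u=1
  x=1, y=1, z=1, w=1, u=1

6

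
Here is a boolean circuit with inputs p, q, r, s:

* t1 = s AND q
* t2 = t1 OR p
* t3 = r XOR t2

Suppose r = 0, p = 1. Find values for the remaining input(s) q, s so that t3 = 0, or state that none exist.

no solution exists

With r = 0, p = 1 fixed, none of the 4 settings of q, s give t3 = 0.
For example, with q=1, s=0:
t1 = s AND q = 0 AND 1 = 0
t2 = t1 OR p = 0 OR 1 = 1
t3 = r XOR t2 = 0 XOR 1 = 1
giving t3 = 1 ≠ 0.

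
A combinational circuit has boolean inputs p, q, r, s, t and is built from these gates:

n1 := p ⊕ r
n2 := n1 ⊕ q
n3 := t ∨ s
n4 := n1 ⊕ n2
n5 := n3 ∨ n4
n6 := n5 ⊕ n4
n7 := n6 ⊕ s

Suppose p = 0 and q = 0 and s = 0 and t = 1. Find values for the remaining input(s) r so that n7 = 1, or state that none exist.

n7 = n6 ⊕ s must be 1, so n6 and s differ.
Check with p = 0 and q = 0 and s = 0 and t = 1 and r=0:
n1 = p ⊕ r = 0 ⊕ 0 = 0
n2 = n1 ⊕ q = 0 ⊕ 0 = 0
n3 = t ∨ s = 1 ∨ 0 = 1
n4 = n1 ⊕ n2 = 0 ⊕ 0 = 0
n5 = n3 ∨ n4 = 1 ∨ 0 = 1
n6 = n5 ⊕ n4 = 1 ⊕ 0 = 1
n7 = n6 ⊕ s = 1 ⊕ 0 = 1
So n7 = 1.

r=0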